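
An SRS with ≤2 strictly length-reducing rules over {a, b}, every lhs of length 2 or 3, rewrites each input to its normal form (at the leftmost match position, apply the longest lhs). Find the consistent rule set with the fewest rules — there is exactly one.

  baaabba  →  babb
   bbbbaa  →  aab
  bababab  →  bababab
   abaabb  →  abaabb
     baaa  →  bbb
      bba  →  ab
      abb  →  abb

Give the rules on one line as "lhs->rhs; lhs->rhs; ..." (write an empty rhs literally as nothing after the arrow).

aaa->bb; bba->ab

  | baaabba => bbbbba => bbbab => babb
  | bbbbaa => bbaba => abba => aab
  | bababab
  | abaabb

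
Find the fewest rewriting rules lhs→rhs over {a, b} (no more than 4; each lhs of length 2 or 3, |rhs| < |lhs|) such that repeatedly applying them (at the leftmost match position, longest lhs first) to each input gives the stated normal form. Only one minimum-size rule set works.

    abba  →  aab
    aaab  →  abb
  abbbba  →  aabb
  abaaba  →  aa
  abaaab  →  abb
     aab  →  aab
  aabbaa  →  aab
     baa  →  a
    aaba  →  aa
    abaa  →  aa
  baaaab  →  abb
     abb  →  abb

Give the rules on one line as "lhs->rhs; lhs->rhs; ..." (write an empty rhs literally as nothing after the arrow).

  | abba => aab
  | aaab => abb
  | abbbba => abbab => aabb
  | abaaba => aaba => aa

aaa->ab; ba->; bba->ab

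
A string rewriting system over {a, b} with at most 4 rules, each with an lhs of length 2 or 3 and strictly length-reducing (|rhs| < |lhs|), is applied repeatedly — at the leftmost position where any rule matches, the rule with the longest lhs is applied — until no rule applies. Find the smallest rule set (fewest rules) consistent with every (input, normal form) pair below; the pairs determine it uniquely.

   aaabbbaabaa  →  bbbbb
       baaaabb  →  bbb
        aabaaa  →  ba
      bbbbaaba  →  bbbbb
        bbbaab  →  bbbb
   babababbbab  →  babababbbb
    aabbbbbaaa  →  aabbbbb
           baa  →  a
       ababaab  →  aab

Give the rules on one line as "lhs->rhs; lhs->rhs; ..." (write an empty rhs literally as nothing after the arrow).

aaa->b; baa->a; bba->bb

  | aaabbbaabaa => bbbbaabaa => bbbbabaa => bbbbbaa => bbbbba => bbbbb
  | baaaabb => aaabb => bbb
  | aabaaa => aaaa => ba
  | bbbbaaba => bbbbaba => bbbbba => bbbbb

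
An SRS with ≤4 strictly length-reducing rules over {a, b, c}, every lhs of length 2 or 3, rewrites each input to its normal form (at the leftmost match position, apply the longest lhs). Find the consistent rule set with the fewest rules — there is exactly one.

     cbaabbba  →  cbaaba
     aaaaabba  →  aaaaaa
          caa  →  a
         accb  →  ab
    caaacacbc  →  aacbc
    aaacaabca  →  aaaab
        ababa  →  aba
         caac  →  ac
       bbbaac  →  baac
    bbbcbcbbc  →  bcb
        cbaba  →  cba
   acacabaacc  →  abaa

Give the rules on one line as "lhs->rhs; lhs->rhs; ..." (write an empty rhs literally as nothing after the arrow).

  | cbaabbba => cbaaba
  | aaaaabba => aaaaaa
  | caa => a
  | accb => ab

bab->b; bb->; ca->; cc->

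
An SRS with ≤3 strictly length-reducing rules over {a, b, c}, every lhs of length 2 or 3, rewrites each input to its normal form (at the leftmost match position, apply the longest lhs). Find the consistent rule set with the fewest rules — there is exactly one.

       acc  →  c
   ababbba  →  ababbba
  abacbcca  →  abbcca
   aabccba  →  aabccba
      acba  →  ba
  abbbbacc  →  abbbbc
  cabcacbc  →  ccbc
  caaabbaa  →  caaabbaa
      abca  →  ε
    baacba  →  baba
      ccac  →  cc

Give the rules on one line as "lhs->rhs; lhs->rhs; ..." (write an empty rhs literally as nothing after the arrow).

  | acc => c
  | ababbba
  | abacbcca => abbcca
  | aabccba

ac->; bca->c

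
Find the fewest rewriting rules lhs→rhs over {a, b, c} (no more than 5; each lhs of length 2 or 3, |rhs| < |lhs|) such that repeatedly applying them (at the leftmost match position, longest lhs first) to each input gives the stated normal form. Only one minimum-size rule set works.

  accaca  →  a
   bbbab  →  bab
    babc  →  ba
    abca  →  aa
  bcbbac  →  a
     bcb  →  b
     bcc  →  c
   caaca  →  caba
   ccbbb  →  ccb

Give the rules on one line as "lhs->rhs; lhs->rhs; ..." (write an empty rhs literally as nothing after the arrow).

  | accaca => acaca => baca => bba => a
  | bbbab => bab
  | babc => ba
  | abca => aa

ac->a; aca->ba; bb->; bc->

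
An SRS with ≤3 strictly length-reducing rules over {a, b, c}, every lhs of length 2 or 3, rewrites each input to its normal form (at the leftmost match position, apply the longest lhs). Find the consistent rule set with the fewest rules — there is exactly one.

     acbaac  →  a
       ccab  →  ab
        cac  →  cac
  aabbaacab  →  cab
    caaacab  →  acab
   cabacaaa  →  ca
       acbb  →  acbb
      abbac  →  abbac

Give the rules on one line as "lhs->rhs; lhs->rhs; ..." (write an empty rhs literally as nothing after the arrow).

aa->c; bc->; cc->

  | acbaac => acbcc => acc => a
  | ccab => ab
  | cac
  | aabbaacab => cbbaacab => cbbccab => cbcab => cab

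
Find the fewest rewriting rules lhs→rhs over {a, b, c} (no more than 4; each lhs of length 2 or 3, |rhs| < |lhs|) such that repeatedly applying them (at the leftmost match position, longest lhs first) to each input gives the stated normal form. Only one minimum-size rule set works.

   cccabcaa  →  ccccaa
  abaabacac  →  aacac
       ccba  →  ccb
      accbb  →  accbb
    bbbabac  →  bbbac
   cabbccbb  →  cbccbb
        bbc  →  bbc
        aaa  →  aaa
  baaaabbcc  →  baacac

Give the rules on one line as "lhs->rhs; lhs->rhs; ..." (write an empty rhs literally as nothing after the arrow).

  | cccabcaa => ccccaa
  | abaabacac => aabacac => aacac
  | ccba => ccb
  | accbb

ab->; abc->ca; cab->c; cba->cb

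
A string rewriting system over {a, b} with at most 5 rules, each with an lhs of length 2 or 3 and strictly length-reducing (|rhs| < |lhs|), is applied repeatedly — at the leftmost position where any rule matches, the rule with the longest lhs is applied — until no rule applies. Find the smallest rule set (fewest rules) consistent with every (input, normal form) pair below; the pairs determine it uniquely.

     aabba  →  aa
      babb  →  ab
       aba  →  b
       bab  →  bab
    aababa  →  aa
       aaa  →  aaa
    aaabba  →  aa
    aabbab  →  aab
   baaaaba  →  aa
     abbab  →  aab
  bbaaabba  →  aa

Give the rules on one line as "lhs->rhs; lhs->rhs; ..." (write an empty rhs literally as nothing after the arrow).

aba->b; abb->bb; baa->b; bb->a

  | aabba => abba => bba => aa
  | babb => bbb => ab
  | aba => b
  | bab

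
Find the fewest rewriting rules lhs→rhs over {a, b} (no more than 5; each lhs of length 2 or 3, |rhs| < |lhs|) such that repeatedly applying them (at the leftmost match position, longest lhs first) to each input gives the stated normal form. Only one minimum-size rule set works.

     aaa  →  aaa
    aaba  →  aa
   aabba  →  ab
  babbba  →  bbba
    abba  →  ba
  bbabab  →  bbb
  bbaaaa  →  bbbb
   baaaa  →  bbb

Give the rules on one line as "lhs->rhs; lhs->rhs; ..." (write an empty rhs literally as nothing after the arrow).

  | aaa
  | aaba => aa
  | aabba => aba => ab
  | babbba => bbba

aab->a; aba->ab; abb->b; baa->bb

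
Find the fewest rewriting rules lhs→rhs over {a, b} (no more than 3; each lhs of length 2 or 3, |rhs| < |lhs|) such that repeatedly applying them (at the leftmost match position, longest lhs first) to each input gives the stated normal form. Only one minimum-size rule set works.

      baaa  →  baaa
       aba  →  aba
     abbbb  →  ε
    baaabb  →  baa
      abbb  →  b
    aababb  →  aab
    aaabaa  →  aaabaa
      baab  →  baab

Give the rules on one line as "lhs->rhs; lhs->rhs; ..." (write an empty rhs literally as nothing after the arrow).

abb->; bb->

  | baaa
  | aba
  | abbbb => bb => ε
  | baaabb => baa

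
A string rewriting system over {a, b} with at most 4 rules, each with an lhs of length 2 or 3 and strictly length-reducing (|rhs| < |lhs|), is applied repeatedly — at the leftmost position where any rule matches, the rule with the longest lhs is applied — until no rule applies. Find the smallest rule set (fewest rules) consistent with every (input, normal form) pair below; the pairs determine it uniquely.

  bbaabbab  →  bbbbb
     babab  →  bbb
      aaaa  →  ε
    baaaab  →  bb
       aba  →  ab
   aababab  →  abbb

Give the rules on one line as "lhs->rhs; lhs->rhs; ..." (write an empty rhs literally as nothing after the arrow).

aa->; aab->ab; ba->b

  | bbaabbab => bbabbab => bbbbab => bbbbb
  | babab => bbab => bbb
  | aaaa => aa => ε
  | baaaab => baaab => baab => bab => bb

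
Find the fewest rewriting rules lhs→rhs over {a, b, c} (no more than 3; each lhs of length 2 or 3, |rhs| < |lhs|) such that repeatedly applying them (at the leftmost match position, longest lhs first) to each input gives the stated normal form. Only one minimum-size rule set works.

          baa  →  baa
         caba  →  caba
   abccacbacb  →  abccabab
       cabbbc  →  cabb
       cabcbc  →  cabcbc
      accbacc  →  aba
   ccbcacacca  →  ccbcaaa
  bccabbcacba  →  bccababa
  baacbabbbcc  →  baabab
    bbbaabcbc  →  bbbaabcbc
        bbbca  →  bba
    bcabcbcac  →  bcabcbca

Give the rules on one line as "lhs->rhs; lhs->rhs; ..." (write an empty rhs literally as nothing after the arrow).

  | baa
  | caba
  | abccacbacb => abccabacb => abccabab
  | cabbbc => cabb

ac->a; bbc->b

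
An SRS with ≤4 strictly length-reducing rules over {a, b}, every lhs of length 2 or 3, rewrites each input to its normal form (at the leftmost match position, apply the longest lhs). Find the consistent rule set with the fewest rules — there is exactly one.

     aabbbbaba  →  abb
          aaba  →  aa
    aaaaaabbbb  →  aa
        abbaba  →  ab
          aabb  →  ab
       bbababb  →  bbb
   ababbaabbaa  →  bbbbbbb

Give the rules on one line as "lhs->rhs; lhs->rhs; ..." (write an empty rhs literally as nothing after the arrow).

  | aabbbbaba => abbbaba => abbba => abb
  | aaba => aa
  | aaaaaabbbb => aaaaabbb => aaaabb => aaab => aa
  | abbaba => abba => ab

aab->a; aba->b; ba->; baa->bb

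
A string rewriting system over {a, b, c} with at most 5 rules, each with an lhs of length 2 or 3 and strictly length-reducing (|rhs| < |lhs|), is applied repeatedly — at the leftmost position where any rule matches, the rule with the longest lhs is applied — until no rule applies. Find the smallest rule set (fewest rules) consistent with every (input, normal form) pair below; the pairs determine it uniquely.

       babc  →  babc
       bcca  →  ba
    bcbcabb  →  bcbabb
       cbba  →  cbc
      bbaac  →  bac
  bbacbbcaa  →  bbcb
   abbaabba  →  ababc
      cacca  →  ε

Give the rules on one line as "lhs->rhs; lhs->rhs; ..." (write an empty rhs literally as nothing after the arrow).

  | babc
  | bcca => bca => ba
  | bcbcabb => bcbabb
  | cbba => cbc

aa->; bba->bc; ca->a; ccb->bc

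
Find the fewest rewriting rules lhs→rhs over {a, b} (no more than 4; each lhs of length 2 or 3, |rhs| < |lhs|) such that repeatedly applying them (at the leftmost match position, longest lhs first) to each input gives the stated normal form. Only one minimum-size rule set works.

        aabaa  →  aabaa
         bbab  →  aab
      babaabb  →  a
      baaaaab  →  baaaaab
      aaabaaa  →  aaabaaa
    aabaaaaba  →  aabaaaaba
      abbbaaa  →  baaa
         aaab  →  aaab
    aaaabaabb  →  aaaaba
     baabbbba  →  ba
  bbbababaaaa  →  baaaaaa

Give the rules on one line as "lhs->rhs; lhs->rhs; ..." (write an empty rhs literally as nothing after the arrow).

  | aabaa
  | bbab => aab
  | babaabb => aabb => a
  | baaaaab

abb->; bab->; bba->aa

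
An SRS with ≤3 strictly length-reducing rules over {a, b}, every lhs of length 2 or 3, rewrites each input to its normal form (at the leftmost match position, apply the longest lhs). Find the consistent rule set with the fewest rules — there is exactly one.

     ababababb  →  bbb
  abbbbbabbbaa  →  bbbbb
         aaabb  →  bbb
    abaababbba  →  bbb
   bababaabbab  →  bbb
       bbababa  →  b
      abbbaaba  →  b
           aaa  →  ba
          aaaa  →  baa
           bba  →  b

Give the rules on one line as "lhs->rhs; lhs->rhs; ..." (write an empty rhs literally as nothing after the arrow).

  | ababababb => babababb => bbababb => bbabb => bbb
  | abbbbbabbbaa => bbbbbabbbaa => bbbbbbbaa => bbbbbba => bbbbb
  | aaabb => babb => bbb
  | abaababbba => baababbba => bababbba => bbabbba => bbbba => bbb

aaa->ba; ab->b; bba->b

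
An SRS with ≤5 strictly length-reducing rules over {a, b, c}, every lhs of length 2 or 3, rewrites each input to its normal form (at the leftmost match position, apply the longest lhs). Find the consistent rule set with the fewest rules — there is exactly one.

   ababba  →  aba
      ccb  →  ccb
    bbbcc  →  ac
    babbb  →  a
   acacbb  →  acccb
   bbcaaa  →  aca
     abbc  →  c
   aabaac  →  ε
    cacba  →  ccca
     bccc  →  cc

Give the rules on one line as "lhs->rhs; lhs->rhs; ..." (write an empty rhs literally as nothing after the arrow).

  | ababba => abaaa => aba
  | ccb
  | bbbcc => abcc => ac
  | babbb => baab => bb => a

aa->; acb->cc; bb->a; bc->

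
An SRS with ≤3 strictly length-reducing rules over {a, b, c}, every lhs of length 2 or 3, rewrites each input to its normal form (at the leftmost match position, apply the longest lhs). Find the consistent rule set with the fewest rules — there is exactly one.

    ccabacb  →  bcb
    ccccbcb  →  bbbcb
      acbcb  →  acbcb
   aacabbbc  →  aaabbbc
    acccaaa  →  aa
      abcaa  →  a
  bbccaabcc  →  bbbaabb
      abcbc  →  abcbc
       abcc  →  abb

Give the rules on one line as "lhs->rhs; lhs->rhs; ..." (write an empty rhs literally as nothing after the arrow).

  | ccabacb => babacb => bcb
  | ccccbcb => bccbcb => bbbcb
  | acbcb
  | aacabbbc => aaabbbc

aba->; ca->a; cc->b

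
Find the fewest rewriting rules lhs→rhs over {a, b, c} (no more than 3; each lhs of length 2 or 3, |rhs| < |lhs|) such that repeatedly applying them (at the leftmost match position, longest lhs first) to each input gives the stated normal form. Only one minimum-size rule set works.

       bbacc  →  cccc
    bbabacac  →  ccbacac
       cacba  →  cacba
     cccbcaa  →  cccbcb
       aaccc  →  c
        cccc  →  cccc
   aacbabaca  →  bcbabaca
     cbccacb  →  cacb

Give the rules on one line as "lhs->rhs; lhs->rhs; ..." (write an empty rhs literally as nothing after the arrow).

aa->b; bba->cc; bcc->

  | bbacc => cccc
  | bbabacac => ccbacac
  | cacba
  | cccbcaa => cccbcb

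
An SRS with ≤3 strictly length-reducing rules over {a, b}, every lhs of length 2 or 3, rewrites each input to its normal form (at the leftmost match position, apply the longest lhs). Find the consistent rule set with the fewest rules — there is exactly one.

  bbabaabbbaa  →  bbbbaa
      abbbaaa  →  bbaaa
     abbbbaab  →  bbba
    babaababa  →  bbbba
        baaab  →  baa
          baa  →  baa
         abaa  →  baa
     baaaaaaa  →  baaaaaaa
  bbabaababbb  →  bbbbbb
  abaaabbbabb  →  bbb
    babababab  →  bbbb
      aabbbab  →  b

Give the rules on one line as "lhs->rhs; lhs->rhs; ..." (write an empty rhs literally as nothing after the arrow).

ab->; aba->ba

  | bbabaabbbaa => bbbaabbbaa => bbbabbaa => bbbbaa
  | abbbaaa => bbaaa
  | abbbbaab => bbbaab => bbba
  | babaababa => bbaababa => bbababa => bbbaba => bbbba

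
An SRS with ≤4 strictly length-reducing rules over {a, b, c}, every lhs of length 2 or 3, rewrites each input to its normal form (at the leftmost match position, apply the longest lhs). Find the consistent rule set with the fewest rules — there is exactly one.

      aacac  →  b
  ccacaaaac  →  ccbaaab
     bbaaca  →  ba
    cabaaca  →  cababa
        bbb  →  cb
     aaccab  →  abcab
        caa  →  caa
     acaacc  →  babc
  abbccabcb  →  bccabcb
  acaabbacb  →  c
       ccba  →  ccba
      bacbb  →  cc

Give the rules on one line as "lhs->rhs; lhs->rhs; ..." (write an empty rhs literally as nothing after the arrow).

ac->b; bb->c; bba->

  | aacac => abac => abb => ac => b
  | ccacaaaac => ccbaaaac => ccbaaab
  | bbaaca => aca => ba
  | cabaaca => cababa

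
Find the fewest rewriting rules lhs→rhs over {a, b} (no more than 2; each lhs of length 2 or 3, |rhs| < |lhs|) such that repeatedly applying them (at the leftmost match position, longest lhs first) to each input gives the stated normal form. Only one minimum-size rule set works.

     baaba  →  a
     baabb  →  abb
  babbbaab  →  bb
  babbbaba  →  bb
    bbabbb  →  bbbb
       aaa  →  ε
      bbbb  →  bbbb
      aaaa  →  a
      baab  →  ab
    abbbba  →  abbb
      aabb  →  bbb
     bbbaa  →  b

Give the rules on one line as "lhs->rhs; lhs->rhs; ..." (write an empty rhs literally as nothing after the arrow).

  | baaba => aba => a
  | baabb => abb
  | babbbaab => bbbaab => bbab => bb
  | babbbaba => bbbaba => bbba => bb

aa->b; ba->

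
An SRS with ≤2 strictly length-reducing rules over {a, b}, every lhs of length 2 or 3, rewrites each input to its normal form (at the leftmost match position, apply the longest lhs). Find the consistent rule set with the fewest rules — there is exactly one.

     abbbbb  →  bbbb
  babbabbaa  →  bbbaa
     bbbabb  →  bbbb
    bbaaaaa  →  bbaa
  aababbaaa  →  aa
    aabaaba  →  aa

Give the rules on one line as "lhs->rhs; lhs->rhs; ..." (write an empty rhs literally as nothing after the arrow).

  | abbbbb => bbbb
  | babbabbaa => bbabbaa => bbbaa
  | bbbabb => bbbb
  | bbaaaaa => bbaaaa => bbaaa => bbaa

aaa->aa; ab->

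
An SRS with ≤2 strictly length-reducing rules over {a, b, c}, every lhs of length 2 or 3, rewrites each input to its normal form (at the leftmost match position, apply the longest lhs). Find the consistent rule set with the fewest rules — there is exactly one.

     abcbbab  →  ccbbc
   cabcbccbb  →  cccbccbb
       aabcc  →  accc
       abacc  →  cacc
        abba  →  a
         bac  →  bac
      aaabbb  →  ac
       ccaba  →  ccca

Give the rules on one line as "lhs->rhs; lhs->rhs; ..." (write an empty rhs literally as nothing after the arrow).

ab->c; abb->

  | abcbbab => ccbbab => ccbbc
  | cabcbccbb => cccbccbb
  | aabcc => accc
  | abacc => cacc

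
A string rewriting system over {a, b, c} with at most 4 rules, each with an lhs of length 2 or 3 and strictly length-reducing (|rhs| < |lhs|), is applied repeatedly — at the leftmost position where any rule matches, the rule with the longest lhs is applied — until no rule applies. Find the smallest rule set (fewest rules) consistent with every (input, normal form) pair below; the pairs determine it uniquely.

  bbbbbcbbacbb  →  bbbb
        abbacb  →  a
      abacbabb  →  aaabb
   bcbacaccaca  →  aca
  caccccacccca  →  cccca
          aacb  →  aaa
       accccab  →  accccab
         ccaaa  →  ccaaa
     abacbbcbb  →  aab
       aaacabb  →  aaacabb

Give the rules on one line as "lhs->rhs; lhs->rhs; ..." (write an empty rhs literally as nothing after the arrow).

ba->; cac->bc; cb->a

  | bbbbbcbbacbb => bbbbbabacbb => bbbbbacbb => bbbbcbb => bbbbab => bbbb
  | abbacb => abcb => aba => a
  | abacbabb => acbabb => aaabb
  | bcbacaccaca => baacaccaca => acaccaca => abccaca => abcbca => abaca => aca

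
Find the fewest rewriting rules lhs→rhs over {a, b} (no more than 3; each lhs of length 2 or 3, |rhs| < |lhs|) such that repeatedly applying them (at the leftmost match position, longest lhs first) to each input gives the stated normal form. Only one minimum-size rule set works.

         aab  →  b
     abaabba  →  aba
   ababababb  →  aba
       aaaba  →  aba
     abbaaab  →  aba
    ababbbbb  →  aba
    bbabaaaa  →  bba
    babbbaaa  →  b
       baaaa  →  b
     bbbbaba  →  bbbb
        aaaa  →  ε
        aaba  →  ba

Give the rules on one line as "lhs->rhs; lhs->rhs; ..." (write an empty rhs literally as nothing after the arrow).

  | aab => b
  | abaabba => abbba => abba => aba
  | ababababb => abaababb => abbabb => ababb => abab => aba
  | aaaba => aba

aa->; abb->ab; bab->ba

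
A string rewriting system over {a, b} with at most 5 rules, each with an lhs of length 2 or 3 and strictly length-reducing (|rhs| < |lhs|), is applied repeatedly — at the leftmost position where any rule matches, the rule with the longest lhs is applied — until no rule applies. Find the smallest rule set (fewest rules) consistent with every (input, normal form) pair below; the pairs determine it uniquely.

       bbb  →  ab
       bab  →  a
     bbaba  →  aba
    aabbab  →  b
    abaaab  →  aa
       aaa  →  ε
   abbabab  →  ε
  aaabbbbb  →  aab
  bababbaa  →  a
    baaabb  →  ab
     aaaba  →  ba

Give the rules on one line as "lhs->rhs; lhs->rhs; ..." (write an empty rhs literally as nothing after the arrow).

  | bbb => ab
  | bab => a
  | bbaba => aba
  | aabbab => aaab => b

aaa->; bab->a; bb->a; bba->a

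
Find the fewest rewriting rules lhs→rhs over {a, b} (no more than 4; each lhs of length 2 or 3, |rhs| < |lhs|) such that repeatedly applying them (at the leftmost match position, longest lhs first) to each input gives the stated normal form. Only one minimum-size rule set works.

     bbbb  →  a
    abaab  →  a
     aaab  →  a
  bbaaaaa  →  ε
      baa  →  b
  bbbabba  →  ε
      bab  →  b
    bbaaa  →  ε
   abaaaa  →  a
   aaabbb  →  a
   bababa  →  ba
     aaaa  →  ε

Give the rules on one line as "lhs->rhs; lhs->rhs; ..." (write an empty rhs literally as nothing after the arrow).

aa->; ab->a; bab->b; bb->a

  | bbbb => abb => ab => a
  | abaab => aaab => ab => a
  | aaab => ab => a
  | bbaaaaa => aaaaaa => aaaa => aa => ε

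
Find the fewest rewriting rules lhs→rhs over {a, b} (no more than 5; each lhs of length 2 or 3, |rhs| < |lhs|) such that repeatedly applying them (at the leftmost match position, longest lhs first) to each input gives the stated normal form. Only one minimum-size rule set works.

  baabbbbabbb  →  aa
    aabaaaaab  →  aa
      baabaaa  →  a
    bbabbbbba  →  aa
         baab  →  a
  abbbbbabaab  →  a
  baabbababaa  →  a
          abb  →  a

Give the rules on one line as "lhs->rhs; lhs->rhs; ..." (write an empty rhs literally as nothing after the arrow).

aaa->bb; ab->a; ba->a; baa->a

  | baabbbbabbb => abbbbabbb => abbbabbb => abbabbb => ababbb => aabbb => aabb => aab => aa
  | aabaaaaab => aaaaaaab => bbaaaab => baaab => aab => aa
  | baabaaa => abaaa => aaaa => bba => ba => a
  | bbabbbbba => babbbbba => abbbbba => abbbba => abbba => abba => aba => aa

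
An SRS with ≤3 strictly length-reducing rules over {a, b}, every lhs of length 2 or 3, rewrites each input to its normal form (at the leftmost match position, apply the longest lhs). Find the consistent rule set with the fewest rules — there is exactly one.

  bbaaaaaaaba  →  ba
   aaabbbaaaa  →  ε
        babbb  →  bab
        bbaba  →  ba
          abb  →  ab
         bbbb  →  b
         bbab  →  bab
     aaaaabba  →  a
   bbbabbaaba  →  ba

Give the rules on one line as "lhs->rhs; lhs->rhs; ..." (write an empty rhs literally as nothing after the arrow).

  | bbaaaaaaaba => baaaaaaaba => baaaaaba => baaaba => baba => ba
  | aaabbbaaaa => abbbaaaa => abbaaaa => abaaaa => aaaa => aa => ε
  | babbb => babb => bab
  | bbaba => baba => ba

aa->; aba->a; bb->b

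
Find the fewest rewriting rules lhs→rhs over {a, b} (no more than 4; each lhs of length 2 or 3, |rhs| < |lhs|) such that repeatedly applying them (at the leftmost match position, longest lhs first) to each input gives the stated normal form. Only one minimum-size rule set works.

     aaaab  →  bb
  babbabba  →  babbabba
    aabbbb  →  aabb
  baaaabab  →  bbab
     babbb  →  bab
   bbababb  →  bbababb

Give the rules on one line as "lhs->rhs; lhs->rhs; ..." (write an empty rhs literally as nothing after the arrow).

  | aaaab => baab => bb
  | babbabba
  | aabbbb => aabb
  | baaaabab => baabab => bbab

aaa->ba; baa->b; bbb->b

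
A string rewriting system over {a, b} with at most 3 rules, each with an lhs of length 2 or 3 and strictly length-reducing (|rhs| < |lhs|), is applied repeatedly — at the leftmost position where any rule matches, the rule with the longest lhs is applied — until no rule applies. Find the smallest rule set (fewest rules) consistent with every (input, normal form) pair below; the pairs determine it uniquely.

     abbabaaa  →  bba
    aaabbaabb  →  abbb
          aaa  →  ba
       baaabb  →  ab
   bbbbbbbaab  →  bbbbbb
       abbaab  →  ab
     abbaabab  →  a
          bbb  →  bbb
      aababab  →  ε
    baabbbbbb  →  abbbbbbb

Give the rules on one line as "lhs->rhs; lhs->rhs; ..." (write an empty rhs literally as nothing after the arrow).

  | abbabaaa => abaaa => aaba => bba
  | aaabbaabb => babbaabb => baabb => abbb
  | aaa => ba
  | baaabb => ababb => ab

aa->b; baa->ab; bab->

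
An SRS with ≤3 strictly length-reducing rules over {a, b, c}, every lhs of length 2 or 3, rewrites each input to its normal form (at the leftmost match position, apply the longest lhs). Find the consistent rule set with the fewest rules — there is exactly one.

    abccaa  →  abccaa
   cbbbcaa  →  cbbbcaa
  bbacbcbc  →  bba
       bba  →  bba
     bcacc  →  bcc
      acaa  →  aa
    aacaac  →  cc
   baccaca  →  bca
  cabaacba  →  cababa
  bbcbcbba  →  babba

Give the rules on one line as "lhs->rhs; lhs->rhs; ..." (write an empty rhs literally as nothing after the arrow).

  | abccaa
  | cbbbcaa
  | bbacbcbc => bbbcbc => bbaac => bba
  | bba

aaa->c; ac->; bcb->aa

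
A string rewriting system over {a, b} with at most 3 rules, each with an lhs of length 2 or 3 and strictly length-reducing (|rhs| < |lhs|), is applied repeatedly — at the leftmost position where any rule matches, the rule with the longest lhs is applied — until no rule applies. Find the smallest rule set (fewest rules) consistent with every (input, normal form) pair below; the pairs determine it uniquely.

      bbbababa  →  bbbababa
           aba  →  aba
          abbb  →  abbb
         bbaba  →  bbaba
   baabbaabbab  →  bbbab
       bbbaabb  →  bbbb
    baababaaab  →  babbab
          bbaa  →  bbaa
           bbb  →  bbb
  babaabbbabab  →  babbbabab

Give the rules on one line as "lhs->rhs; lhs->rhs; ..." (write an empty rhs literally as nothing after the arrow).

  | bbbababa
  | aba
  | abbb
  | bbaba

aaa->ba; aab->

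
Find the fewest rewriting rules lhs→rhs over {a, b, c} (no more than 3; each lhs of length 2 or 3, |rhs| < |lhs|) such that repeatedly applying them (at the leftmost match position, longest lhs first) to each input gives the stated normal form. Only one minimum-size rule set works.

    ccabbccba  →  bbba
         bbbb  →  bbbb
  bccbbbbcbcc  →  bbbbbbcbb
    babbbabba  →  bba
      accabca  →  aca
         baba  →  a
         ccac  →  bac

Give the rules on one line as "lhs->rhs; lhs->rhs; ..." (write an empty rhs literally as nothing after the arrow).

  | ccabbccba => babbccba => bccba => bbba
  | bbbb
  | bccbbbbcbcc => bbbbbbcbcc => bbbbbbcbb
  | babbbabba => bbabba => bba

bab->; cc->b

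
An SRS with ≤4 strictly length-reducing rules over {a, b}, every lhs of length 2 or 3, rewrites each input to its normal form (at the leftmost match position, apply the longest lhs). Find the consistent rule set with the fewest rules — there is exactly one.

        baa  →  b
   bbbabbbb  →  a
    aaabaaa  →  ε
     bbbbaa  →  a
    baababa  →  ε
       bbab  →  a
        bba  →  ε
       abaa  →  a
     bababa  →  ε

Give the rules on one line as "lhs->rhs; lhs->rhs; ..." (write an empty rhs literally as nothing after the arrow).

aa->; aab->bb; ab->a; bb->a

  | baa => b
  | bbbabbbb => ababbbb => aabbbb => bbbbb => abbb => abb => ab => a
  | aaabaaa => abaaa => aaaa => aa => ε
  | bbbbaa => abbaa => abaa => aaa => a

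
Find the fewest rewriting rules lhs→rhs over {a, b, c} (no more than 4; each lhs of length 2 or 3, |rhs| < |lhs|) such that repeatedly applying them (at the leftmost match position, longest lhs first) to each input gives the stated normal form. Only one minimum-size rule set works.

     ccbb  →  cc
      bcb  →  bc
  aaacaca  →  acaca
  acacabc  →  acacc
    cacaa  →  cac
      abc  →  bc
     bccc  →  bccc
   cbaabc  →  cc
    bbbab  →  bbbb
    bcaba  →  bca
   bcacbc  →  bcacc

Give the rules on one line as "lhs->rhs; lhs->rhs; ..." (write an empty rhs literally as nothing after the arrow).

  | ccbb => ccb => cc
  | bcb => bc
  | aaacaca => acaca
  | acacabc => acacbc => acacc

aa->; ab->b; cb->c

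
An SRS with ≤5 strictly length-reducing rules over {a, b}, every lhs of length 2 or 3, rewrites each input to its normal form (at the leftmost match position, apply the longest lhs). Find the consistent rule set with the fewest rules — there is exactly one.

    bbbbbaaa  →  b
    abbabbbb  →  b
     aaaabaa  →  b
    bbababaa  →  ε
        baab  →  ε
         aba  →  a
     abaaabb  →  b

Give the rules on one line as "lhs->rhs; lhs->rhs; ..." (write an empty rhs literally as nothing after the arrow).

  | bbbbbaaa => bbbaaa => baaa => baa => ba => b
  | abbabbbb => babbbb => bbbbb => bbb => b
  | aaaabaa => aabaa => baa => ba => b
  | bbababaa => ababaa => abaa => aa => ε

aa->; ab->; ba->b; bb->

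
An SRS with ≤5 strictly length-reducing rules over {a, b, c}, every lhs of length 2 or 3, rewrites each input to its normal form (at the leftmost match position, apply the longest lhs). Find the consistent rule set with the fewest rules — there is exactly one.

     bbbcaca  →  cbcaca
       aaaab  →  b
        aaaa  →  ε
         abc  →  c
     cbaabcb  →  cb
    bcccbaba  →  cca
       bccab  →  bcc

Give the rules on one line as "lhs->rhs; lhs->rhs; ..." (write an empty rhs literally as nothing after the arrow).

aa->; ab->; bb->c; ccc->bb

  | bbbcaca => cbcaca
  | aaaab => aab => b
  | aaaa => aa => ε
  | abc => c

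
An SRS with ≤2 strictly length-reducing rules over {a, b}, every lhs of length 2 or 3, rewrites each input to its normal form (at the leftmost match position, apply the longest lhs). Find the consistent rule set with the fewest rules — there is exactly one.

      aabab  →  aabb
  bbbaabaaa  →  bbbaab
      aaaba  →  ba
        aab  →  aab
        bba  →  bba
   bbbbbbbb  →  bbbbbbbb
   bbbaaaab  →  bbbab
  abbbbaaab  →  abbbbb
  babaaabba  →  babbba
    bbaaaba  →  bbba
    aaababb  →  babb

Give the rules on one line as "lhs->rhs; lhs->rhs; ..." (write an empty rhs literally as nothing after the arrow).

  | aabab => aabb
  | bbbaabaaa => bbbaabaa => bbbaaba => bbbaab
  | aaaba => ba
  | aab

aaa->; aba->ab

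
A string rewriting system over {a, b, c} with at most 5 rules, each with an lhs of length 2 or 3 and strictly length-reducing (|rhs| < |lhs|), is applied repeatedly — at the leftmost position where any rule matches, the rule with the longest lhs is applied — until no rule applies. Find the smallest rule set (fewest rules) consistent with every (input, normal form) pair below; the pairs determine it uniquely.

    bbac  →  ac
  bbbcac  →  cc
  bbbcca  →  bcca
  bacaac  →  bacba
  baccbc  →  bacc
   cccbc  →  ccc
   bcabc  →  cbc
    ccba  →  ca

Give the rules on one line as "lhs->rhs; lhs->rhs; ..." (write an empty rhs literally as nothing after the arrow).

  | bbac => ac
  | bbbcac => bcac => cc
  | bbbcca => bcca
  | bacaac => bacba

aac->ba; bb->; bca->c; ccb->c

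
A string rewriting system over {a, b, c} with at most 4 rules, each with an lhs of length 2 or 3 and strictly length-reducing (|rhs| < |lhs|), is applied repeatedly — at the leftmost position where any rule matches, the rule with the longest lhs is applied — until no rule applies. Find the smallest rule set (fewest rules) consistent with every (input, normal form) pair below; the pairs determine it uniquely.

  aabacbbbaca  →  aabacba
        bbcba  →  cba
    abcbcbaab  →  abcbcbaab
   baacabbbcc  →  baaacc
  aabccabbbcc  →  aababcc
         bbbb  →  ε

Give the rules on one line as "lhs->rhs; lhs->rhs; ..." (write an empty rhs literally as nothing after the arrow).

bb->; ca->; cab->a

  | aabacbbbaca => aabacbaca => aabacba
  | bbcba => cba
  | abcbcbaab
  | baacabbbcc => baaabbcc => baaacc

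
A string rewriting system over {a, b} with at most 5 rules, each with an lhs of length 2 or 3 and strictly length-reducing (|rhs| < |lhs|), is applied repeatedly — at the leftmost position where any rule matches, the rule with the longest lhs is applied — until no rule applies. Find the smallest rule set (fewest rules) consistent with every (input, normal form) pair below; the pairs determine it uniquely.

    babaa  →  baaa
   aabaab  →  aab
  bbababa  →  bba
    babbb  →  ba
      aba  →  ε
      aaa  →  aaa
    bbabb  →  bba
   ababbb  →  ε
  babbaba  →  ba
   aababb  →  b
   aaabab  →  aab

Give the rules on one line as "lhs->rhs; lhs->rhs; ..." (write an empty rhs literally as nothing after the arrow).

  | babaa => baaa
  | aabaab => aab
  | bbababa => bbaaba => bba
  | babbb => babb => bab => ba

aba->; abb->b; bab->ba; bbb->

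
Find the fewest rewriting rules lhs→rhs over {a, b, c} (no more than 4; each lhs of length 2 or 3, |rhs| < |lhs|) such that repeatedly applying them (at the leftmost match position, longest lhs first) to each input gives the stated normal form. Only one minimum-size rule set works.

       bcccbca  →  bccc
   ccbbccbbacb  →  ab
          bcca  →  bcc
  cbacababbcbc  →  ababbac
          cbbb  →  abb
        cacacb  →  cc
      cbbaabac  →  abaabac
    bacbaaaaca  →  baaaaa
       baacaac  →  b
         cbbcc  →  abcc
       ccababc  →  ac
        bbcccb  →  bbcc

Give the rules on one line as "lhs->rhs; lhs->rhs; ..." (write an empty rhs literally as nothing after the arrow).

aac->; ca->c; cb->a

  | bcccbca => bccaca => bccca => bccc
  | ccbbccbbacb => cabccbbacb => cbccbbacb => accbbacb => acabacb => acbacb => aaacb => ab
  | bcca => bcc
  | cbacababbcbc => aacababbcbc => ababbcbc => ababbac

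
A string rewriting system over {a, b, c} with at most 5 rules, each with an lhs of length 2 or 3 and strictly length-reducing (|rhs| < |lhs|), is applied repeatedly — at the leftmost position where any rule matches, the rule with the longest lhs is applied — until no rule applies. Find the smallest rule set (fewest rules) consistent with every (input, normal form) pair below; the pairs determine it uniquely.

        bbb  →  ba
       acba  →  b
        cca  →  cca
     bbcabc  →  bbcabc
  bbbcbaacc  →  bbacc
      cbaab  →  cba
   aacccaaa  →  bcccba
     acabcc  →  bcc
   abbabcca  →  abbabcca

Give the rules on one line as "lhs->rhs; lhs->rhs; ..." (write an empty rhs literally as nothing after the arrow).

aa->b; aca->; acb->a; bbb->ba

  | bbb => ba
  | acba => aa => b
  | cca
  | bbcabc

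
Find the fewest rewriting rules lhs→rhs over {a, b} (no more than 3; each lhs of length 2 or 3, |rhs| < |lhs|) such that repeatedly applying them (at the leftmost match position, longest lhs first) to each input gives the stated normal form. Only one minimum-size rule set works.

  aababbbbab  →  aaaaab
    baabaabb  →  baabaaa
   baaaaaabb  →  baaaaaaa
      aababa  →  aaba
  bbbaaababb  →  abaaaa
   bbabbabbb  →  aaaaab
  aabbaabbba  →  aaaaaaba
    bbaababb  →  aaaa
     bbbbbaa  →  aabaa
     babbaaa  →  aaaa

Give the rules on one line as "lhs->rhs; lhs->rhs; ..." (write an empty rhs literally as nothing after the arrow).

  | aababbbbab => aabbbbab => aaabbab => aaaaab
  | baabaabb => baabaaa
  | baaaaaabb => baaaaaaa
  | aababa => aaba

bab->b; bb->a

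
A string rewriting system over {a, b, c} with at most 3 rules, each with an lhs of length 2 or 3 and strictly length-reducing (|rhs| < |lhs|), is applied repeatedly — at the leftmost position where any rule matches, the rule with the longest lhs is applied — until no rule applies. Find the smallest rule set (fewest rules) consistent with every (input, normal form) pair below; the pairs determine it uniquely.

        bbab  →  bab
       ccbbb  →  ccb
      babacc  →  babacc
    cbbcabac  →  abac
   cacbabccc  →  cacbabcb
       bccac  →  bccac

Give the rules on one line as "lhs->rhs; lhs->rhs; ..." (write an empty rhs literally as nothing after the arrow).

bb->b; cbc->; ccc->cb

  | bbab => bab
  | ccbbb => ccbb => ccb
  | babacc
  | cbbcabac => cbcabac => abac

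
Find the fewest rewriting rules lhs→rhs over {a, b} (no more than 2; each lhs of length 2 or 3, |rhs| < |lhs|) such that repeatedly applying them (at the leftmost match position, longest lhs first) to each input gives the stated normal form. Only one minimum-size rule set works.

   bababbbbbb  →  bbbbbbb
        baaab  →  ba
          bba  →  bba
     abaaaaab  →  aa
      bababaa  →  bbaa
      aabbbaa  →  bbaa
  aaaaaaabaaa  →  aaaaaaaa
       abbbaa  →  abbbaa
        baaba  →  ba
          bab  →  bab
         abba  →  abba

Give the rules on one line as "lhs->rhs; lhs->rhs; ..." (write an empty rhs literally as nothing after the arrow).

  | bababbbbbb => bbbbbbb
  | baaab => ba
  | bba
  | abaaaaab => aaaab => aa

aab->; aba->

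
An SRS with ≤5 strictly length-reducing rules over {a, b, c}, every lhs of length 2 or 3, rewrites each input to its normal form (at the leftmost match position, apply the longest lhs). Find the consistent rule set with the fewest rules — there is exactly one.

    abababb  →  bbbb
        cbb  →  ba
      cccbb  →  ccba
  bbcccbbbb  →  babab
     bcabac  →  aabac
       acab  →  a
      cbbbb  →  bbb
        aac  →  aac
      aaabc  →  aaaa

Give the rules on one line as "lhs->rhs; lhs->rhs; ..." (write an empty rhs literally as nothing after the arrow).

abb->bb; bc->a; cab->; cbb->ba

  | abababb => ababbb => abbbb => bbbb
  | cbb => ba
  | cccbb => ccba
  | bbcccbbbb => baccbbbb => bacbabb => bacbbb => babab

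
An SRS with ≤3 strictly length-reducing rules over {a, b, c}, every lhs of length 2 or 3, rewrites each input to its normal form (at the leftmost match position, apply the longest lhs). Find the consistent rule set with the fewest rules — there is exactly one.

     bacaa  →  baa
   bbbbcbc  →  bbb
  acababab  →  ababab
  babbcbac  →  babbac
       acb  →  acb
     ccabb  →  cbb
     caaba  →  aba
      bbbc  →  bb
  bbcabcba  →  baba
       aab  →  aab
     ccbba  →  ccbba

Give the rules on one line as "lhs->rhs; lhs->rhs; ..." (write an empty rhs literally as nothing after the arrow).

  | bacaa => baa
  | bbbbcbc => bbbbc => bbb
  | acababab => ababab
  | babbcbac => babbac

bc->; ca->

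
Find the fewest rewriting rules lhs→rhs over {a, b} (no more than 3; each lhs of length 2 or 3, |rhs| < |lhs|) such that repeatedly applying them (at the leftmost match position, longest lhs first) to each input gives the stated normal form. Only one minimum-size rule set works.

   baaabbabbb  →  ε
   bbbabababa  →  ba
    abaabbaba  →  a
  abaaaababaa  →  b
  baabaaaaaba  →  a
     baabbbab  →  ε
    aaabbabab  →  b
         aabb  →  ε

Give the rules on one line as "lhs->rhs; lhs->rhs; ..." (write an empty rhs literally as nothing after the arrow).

aa->; ab->; bb->

  | baaabbabbb => babbabbb => bbabbb => abbb => bb => ε
  | bbbabababa => babababa => bababa => baba => ba
  | abaabbaba => aabbaba => bbaba => aba => a
  | abaaaababaa => aaaababaa => aababaa => babaa => baa => b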